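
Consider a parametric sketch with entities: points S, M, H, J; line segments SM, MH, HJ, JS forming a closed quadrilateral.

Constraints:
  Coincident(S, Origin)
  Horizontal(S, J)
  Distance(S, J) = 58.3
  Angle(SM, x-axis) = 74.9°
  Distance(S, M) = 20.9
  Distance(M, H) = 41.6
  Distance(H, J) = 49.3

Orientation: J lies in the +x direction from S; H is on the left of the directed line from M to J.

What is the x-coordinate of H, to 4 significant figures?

38.66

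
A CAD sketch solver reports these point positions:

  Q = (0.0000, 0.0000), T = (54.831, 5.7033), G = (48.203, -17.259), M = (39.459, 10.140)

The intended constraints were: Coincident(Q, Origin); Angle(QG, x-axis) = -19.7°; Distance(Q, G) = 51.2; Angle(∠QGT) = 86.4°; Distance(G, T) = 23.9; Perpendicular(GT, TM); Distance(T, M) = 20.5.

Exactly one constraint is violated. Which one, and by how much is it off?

Distance(T, M) = 20.5 — off by 4.50.

Q = (0.00, 0.00) ✓; QG at -19.70° ✓; |QG| = 51.20 ✓; ∠QGT = 86.40° ✓; |GT| = 23.90 ✓; ∠(GT, TM) = 90.00° ✓; |TM| = 16.00 ✗.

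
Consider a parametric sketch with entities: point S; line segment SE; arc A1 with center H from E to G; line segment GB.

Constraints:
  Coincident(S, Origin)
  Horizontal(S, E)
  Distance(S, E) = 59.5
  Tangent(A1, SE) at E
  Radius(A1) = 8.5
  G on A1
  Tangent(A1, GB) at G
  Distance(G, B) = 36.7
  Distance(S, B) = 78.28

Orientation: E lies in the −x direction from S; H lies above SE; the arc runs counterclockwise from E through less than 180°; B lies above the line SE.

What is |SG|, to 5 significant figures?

52.676

Checks: |HG| = 8.500 ✓; ∠(HG, GB) = 90.00° ✓; |GB| = 36.70 ✓; |SB| = 78.28 ✓.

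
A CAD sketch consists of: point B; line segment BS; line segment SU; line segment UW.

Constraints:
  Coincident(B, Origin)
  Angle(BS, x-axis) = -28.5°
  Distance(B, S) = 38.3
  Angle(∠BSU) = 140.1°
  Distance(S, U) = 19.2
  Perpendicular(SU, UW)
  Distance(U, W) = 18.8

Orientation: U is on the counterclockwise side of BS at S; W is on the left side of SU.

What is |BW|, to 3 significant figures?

48.9

B is at the origin; BS runs at -28.5° with length 38.3, so S = 38.3·(cos -28.5°, sin -28.5°) = (33.7, -18.3). ∠BSU = 140.1°, so SU runs at -28.5° + (180° − 140.1°) = 11.4° from the x-axis; with |SU| = 19.2, U = S + 19.2·(cos 11.4°, sin 11.4°) = (52.5, -14.5). The perpendicularity gives UW at right angles to SU; with |UW| = 18.8 on the left of SU, W = U + 18.8·(-0.198, 0.980) = (48.8, 3.95). Then |BW| = |W − B| = 48.9.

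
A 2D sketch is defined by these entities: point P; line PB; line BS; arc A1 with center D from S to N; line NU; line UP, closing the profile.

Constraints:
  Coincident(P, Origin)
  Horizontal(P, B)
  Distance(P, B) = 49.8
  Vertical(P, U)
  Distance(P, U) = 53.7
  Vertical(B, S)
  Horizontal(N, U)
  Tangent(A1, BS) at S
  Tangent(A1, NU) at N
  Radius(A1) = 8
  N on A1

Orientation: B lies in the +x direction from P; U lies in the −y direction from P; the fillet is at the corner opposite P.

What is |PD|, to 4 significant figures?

61.93

P is at the origin; P and B share the same y with |PB| = 49.8 and B on the +x side, so B = (49.80, 0.000). P and U share the same x with |PU| = 53.7 and U on the −y side, so U = (0.000, -53.70). The virtual corner opposite P is at (49.80, -53.70). Tangency of A1 to BS means the radius DS is perpendicular to BS and tangency of A1 to NU means the radius DN is perpendicular to NU, with radius 8.0, so the center D sits 8.0 in from both sides at D = (41.80, -45.70). Then |PD| = |D − P| = 61.93.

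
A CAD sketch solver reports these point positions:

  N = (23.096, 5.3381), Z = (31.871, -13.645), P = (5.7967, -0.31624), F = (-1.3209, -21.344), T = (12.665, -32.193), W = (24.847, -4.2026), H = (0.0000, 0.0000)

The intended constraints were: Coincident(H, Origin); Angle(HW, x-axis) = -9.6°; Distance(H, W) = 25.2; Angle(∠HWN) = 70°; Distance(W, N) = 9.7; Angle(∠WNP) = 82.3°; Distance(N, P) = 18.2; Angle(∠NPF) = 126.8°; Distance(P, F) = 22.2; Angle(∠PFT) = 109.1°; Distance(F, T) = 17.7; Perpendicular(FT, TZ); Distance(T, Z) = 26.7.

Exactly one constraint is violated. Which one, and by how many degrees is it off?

Perpendicular(FT, TZ) — off by 8.20°.

H = (0.00, 0.00) ✓; HW at -9.600° ✓; |HW| = 25.20 ✓; ∠HWN = 70.00° ✓; |WN| = 9.700 ✓; ∠WNP = 82.30° ✓; |NP| = 18.20 ✓; ∠NPF = 126.8° ✓; |PF| = 22.20 ✓; ∠PFT = 109.1° ✓; |FT| = 17.70 ✓; ∠(FT, TZ) = 81.80° ✗; |TZ| = 26.70 ✓.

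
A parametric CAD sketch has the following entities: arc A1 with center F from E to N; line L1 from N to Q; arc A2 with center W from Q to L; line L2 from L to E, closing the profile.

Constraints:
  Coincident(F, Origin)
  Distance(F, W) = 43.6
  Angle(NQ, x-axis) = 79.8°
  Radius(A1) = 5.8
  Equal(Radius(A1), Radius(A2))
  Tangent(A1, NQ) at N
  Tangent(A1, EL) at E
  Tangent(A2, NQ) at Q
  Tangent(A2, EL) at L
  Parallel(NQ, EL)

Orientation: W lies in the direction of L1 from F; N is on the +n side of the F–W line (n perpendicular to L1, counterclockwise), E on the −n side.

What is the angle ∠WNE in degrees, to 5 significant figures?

82.423°

F is at the origin and W lies 43.6 along u from F, so W = 43.6·u = (7.7209, 42.911). Tangency of A1 to both parallel lines with radius 5.8 puts N and E at F ± 5.8·n: N = (-5.7083, 1.0271), E = (5.7083, -1.0271). Then cos ∠WNE = NW·NE / (|NW||NE|), giving 82.423°.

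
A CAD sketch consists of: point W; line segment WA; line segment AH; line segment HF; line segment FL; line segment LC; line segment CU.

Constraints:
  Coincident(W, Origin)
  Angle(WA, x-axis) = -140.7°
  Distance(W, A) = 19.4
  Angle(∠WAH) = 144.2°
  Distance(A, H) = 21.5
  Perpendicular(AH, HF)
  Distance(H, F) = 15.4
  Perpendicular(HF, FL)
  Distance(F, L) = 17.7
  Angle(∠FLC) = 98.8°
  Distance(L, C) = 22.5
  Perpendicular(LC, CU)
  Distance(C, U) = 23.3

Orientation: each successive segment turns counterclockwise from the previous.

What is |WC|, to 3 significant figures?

24.3

HF is perpendicular to FL, so FL runs at 75.1°; with |FL| = 17.7, L = (-1.11, -19.9). ∠FLC = 98.8° gives LC at 156° from the x-axis; with |LC| = 22.5, C = (-21.7, -10.9). Then |WC| = |C − W| = 24.3.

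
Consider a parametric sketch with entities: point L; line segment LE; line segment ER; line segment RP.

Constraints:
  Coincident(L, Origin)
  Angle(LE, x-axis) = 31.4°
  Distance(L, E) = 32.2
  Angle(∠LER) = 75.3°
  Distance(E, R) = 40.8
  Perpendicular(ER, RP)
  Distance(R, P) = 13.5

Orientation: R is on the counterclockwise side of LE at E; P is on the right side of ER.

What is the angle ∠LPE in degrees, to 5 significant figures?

35.531°

L is at the origin; LE runs at 31.4° with length 32.2, so E = 32.2·(cos 31.4°, sin 31.4°) = (27.484, 16.777). ∠LER = 75.3°, so ER runs at 31.4° + (180° − 75.3°) = 136.10° from the x-axis; with |ER| = 40.8, R = E + 40.8·(cos 136.10°, sin 136.10°) = (-1.9141, 45.067). ER ⟂ RP; with |RP| = 13.5 on the right of ER, P = R + 13.5·(0.69340, 0.72055) = (7.4468, 54.795). Then cos ∠LPE = PL·PE / (|PL||PE|), giving 35.531°.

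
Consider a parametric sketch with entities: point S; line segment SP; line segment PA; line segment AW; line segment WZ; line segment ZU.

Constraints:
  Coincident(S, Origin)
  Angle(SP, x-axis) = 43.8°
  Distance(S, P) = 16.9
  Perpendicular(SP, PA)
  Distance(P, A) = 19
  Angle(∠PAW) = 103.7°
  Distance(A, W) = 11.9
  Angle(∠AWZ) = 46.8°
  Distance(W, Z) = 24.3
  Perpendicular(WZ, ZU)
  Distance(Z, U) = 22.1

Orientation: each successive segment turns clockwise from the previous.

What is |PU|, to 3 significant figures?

22.8

S is at the origin; SP runs at 43.8° with length 16.9, so P = (12.2, 11.7). SP ⟂ PA, so PA runs at -46.2°; with |PA| = 19.0, A = (25.3, -2.02). ∠PAW = 103.7° gives AW at -122° from the x-axis; with |AW| = 11.9, W = (19.0, -12.1). ∠AWZ = 46.8° gives WZ at 104° from the x-axis; with |WZ| = 24.3, Z = (13.0, 11.5). WZ is perpendicular to ZU, so ZU runs at 14.3°; with |ZU| = 22.1, U = (34.4, 17.0). Then |PU| = |U − P| = 22.8.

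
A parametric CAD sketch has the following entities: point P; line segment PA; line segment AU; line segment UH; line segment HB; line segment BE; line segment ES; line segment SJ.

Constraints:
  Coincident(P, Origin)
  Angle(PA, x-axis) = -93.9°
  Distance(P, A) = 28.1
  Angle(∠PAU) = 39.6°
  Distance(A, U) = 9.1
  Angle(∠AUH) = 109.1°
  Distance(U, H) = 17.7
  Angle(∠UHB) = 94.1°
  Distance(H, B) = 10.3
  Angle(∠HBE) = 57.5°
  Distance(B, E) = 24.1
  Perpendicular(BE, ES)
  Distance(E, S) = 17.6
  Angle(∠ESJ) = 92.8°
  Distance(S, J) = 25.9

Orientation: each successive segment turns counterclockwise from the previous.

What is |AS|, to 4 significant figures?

26.69

P is at the origin; PA runs at -93.9° with length 28.1, so A = (-1.911, -28.03). ∠PAU = 39.6° gives AU at 46.50° from the x-axis; with |AU| = 9.1, U = (4.353, -21.43). ∠AUH = 109.1° gives UH at 117.4° from the x-axis; with |UH| = 17.7, H = (-3.793, -5.720). ∠UHB = 94.1° gives HB at -156.7° from the x-axis; with |HB| = 10.3, B = (-13.25, -9.794). ∠HBE = 57.5° gives BE at -34.20° from the x-axis; with |BE| = 24.1, E = (6.680, -23.34). BE is perpendicular to ES, so ES runs at 55.80°; with |ES| = 17.6, S = (16.57, -8.783). Then |AS| = |S − A| = 26.69.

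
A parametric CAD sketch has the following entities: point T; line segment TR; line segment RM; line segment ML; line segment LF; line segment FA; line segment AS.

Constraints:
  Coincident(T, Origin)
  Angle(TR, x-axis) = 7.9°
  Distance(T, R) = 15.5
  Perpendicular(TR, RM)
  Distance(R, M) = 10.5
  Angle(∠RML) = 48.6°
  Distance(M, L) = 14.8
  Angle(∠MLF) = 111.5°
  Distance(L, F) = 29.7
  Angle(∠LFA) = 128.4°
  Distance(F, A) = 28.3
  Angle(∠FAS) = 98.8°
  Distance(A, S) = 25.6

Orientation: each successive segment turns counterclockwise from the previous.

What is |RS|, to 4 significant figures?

39.92

T is at the origin; TR runs at 7.9° with length 15.5, so R = (15.35, 2.130). TR ⟂ RM, so RM runs at 97.90°; with |RM| = 10.5, M = (13.91, 12.53). ∠RML = 48.6° gives ML at -130.7° from the x-axis; with |ML| = 14.8, L = (4.259, 1.310). ∠MLF = 111.5° gives LF at -62.20° from the x-axis; with |LF| = 29.7, F = (18.11, -24.96). ∠LFA = 128.4° gives FA at -10.60° from the x-axis; with |FA| = 28.3, A = (45.93, -30.17). ∠FAS = 98.8° gives AS at 70.60° from the x-axis; with |AS| = 25.6, S = (54.43, -6.021). Then |RS| = |S − R| = 39.92.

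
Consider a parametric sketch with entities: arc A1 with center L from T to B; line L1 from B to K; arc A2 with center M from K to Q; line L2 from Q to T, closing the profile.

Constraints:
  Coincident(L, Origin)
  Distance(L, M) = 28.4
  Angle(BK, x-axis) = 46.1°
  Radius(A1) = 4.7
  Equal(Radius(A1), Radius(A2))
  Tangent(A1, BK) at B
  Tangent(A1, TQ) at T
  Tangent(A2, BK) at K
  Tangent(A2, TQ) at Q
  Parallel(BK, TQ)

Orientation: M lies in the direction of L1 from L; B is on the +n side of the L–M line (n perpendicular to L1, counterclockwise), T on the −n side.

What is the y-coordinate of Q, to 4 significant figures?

17.20

The slot axis is L1's direction at 46.1°, so u = (cos 46.1°, sin 46.1°) = (0.6934, 0.7206) and n = (−sin 46.1°, cos 46.1°) = (-0.7206, 0.6934). L is at the origin and M lies 28.4 along u from L, so M = 28.4·u = (19.69, 20.46). Tangency of A1 to both parallel lines with radius 4.7 puts B and T at L ± 4.7·n: B = (-3.387, 3.259), T = (3.387, -3.259). Equal radii place K and Q the same way about M: K = M + 4.7·n = (16.31, 23.72), Q = M − 4.7·n = (23.08, 17.20). So Q.y = 17.20.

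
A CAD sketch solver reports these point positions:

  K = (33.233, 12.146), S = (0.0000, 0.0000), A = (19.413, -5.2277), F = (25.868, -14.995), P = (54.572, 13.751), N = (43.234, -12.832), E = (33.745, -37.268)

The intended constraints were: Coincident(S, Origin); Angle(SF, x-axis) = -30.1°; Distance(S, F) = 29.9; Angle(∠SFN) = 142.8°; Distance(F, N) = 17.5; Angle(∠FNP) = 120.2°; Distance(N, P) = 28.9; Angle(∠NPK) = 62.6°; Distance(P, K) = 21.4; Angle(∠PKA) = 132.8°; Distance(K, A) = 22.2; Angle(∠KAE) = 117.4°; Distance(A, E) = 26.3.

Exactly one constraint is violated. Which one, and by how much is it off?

Distance(A, E) = 26.3 — off by 8.80.

S = (0.00, 0.00) ✓; SF at -30.10° ✓; |SF| = 29.90 ✓; ∠SFN = 142.8° ✓; |FN| = 17.50 ✓; ∠FNP = 120.2° ✓; |NP| = 28.90 ✓; ∠NPK = 62.60° ✓; |PK| = 21.40 ✓; ∠PKA = 132.8° ✓; |KA| = 22.20 ✓; ∠KAE = 117.4° ✓; |AE| = 35.10 ✗.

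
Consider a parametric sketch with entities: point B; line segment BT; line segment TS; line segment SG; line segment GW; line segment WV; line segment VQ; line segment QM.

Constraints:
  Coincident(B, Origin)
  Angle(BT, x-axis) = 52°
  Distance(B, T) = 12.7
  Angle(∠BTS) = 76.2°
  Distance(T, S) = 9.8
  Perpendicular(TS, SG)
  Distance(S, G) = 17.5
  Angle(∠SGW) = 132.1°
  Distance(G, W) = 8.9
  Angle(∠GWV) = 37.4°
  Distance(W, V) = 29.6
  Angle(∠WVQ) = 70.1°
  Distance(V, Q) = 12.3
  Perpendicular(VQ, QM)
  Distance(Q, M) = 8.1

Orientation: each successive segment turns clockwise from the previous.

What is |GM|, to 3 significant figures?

11.3

B is at the origin; BT runs at 52.0° with length 12.7, so T = (7.82, 10.0). ∠BTS = 76.2° gives TS at -51.8° from the x-axis; with |TS| = 9.8, S = (13.9, 2.31). TS ⟂ SG, so SG runs at -142°; with |SG| = 17.5, G = (0.127, -8.52). ∠SGW = 132.1° gives GW at 170° from the x-axis; with |GW| = 8.9, W = (-8.65, -7.02). ∠GWV = 37.4° gives WV at 27.7° from the x-axis; with |WV| = 29.6, V = (17.6, 6.74). ∠WVQ = 70.1° gives VQ at -82.2° from the x-axis; with |VQ| = 12.3, Q = (19.2, -5.44). VQ is perpendicular to QM, so QM runs at -172°; with |QM| = 8.1, M = (11.2, -6.54). Then |GM| = |M − G| = 11.3.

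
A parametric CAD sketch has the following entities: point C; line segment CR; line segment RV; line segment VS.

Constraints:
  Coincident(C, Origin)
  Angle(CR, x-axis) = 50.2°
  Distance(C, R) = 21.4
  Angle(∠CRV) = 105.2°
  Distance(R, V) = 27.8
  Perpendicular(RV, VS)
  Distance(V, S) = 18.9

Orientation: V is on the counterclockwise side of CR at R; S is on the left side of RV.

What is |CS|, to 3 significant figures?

33.5

C is at the origin; CR runs at 50.2° with length 21.4, so R = 21.4·(cos 50.2°, sin 50.2°) = (13.7, 16.4). ∠CRV = 105.2°, so RV runs at 50.2° + (180° − 105.2°) = 125° from the x-axis; with |RV| = 27.8, V = R + 27.8·(cos 125°, sin 125°) = (-2.25, 39.2). RV ⟂ VS; with |VS| = 18.9 on the left of RV, S = V + 18.9·(-0.819, -0.574) = (-17.7, 28.4). Then |CS| = |S − C| = 33.5.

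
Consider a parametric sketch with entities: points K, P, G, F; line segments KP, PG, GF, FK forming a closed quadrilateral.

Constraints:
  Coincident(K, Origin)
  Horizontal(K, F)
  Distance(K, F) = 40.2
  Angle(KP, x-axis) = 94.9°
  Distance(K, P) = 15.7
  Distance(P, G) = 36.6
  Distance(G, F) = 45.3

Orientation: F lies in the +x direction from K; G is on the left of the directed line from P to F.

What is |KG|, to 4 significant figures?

48.48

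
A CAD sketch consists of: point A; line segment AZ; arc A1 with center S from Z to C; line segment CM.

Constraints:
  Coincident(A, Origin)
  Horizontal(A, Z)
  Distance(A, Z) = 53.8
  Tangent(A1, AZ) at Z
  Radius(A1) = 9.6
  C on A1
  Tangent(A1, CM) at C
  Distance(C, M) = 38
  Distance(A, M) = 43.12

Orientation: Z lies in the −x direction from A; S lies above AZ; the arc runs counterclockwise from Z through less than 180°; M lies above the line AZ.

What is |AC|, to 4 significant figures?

46.07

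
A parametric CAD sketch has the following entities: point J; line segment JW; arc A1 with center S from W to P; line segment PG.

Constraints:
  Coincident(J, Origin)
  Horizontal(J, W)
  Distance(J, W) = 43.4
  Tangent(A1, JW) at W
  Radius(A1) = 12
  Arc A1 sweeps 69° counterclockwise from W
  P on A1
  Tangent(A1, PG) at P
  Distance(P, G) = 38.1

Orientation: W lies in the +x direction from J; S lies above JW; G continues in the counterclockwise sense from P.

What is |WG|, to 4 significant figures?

49.90

J is at the origin; JW is horizontal with |JW| = 43.4 and W on the +x side, so W = (43.40, 0.000). The tangent condition forces SW to be normal to JW, so S = W + (0, 12) = (43.40, 12.00). On A1, W sits at bearing -90° from S; a 69° counterclockwise sweep puts P at bearing -21°, so P = S + 12.0·(cos -21°, sin -21°) = (54.60, 7.700). A1 meets PG tangentially, so SP is at right angles to PG, so PG runs along (−sin -21°, cos -21°); with |PG| = 38.1, G = (68.26, 43.27). Then |WG| = |G − W| = 49.90.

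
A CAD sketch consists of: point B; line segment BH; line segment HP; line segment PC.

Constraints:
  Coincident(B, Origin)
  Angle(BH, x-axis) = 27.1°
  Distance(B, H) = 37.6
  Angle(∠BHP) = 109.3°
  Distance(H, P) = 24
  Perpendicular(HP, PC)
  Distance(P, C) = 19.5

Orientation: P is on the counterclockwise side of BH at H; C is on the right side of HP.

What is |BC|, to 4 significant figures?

65.96

B is at the origin; BH runs at 27.1° with length 37.6, so H = 37.6·(cos 27.1°, sin 27.1°) = (33.47, 17.13). ∠BHP = 109.3°, so HP runs at 27.1° + (180° − 109.3°) = 97.80° from the x-axis; with |HP| = 24.0, P = H + 24.0·(cos 97.80°, sin 97.80°) = (30.21, 40.91). HP ⟂ PC; with |PC| = 19.5 on the right of HP, C = P + 19.5·(0.9907, 0.1357) = (49.53, 43.55). Then |BC| = |C − B| = 65.96.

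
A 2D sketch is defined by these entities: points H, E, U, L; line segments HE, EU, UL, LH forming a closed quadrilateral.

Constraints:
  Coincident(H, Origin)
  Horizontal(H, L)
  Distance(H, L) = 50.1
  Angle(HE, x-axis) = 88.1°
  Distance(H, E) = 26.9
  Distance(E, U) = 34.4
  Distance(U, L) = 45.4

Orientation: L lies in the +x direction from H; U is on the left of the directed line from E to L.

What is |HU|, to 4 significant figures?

52.49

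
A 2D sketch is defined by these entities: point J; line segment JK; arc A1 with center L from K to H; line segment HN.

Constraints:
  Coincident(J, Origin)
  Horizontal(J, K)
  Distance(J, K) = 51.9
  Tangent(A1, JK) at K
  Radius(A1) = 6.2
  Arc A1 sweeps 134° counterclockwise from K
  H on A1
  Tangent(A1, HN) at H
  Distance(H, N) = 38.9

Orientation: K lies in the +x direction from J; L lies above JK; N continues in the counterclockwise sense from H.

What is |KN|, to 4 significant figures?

44.61

On A1, K sits at bearing -90° from L; a 134° counterclockwise sweep puts H at bearing 44°, so H = L + 6.2·(cos 44°, sin 44°) = (56.36, 10.51). Since A1 is tangent to HN there, LH ⟂ HN, so HN runs along (−sin 44°, cos 44°); with |HN| = 38.9, N = (29.34, 38.49). Then |KN| = |N − K| = 44.61.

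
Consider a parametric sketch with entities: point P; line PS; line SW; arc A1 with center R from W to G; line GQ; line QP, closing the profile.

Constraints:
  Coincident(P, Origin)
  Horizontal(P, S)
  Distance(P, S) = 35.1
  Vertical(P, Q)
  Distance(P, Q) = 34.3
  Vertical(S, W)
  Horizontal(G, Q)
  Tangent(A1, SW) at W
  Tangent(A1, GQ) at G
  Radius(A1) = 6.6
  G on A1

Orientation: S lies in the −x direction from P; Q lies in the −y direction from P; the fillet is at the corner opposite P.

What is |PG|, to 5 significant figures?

44.595

P is at the origin; P and S share the same y with |PS| = 35.1 and S on the −x side, so S = (-35.100, 0.0000). PQ is vertical with |PQ| = 34.3 and Q on the −y side, so Q = (0.0000, -34.300). The virtual corner opposite P is at (-35.100, -34.300). The tangent condition forces RW to be normal to SW and the tangent condition forces RG to be normal to GQ, with radius 6.6, so the center R sits 6.6 in from both sides at R = (-28.500, -27.700). That places the tangent points at W = (-35.100, -27.700) on SW and G = (-28.500, -34.300) on GQ. Then |PG| = |G − P| = 44.595.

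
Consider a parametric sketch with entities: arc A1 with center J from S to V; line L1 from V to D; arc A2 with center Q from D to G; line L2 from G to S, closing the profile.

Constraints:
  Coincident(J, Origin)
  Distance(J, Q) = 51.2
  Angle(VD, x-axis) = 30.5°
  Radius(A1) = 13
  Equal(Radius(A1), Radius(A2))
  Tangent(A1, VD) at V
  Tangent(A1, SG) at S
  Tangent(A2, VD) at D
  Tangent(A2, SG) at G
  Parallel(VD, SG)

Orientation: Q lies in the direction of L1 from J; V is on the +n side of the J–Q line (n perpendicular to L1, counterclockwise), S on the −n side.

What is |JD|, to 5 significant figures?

52.825

Tangency of A1 to both parallel lines with radius 13.0 puts V and S at J ± 13.0·n: V = (-6.5980, 11.201), S = (6.5980, -11.201). Equal radii place D and G the same way about Q: D = Q + 13.0·n = (37.517, 37.187), G = Q − 13.0·n = (50.713, 14.785). Then |JD| = |D − J| = 52.825.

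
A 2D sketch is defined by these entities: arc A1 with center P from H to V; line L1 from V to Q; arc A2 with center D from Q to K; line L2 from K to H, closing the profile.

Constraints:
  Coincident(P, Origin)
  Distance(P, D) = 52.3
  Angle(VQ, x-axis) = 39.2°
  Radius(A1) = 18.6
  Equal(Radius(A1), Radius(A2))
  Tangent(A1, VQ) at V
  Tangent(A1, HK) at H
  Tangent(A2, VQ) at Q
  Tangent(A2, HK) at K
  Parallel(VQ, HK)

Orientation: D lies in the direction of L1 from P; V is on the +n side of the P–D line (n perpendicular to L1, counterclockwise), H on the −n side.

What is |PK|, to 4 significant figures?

55.51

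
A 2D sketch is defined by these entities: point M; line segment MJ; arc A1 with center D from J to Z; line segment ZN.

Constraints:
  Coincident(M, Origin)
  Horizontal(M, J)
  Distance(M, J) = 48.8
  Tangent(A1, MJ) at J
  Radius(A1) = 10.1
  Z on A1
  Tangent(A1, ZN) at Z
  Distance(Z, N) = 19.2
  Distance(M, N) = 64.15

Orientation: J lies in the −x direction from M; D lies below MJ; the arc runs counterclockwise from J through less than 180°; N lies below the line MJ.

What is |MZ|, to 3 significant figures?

59.9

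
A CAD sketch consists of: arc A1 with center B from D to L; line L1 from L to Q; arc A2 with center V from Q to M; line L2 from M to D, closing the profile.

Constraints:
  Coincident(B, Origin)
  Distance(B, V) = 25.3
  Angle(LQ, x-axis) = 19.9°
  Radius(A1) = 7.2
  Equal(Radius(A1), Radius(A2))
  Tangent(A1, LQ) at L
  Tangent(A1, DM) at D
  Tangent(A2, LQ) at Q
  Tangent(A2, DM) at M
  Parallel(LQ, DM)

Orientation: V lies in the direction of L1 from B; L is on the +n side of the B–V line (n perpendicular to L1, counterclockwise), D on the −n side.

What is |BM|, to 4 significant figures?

26.30

Tangency of A1 to both parallel lines with radius 7.2 puts L and D at B ± 7.2·n: L = (-2.451, 6.770), D = (2.451, -6.770). Equal radii place Q and M the same way about V: Q = V + 7.2·n = (21.34, 15.38), M = V − 7.2·n = (26.24, 1.842). Then |BM| = |M − B| = 26.30.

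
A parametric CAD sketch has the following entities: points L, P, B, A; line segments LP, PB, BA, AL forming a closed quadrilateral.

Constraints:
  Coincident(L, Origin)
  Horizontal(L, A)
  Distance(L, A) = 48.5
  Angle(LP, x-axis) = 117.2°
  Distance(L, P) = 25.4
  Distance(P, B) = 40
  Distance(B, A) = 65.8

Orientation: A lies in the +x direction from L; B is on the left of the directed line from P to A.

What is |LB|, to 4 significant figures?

56.13

L is at the origin; LA is horizontal with |LA| = 48.5 and A in +x, so A = (48.5, 0). LP runs at 117.2° with |LP| = 25.4, so P = (-11.61, 22.59). B is determined by |PB| = 40.0 and |BA| = 65.8 together: it lies at the intersection of circle(P, 40.0) and circle(A, 65.8). With |PA| = 64.22, the foot of the radical line on PA is 10.85 from P and the perpendicular offset is √(40.0² − 10.85²) = 38.50. Taking the left-of-PA solution: B = (12.09, 54.81).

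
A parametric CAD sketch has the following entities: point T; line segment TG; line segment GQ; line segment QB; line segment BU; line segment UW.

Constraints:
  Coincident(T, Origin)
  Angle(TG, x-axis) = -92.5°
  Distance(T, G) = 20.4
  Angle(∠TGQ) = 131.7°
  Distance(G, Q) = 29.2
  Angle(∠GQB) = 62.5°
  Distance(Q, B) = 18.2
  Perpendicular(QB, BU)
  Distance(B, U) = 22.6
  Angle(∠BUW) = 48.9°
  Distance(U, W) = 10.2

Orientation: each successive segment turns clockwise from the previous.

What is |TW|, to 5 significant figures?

27.252

T is at the origin; TG runs at -92.5° with length 20.4, so G = (-0.88984, -20.381). ∠TGQ = 131.7° gives GQ at -140.80° from the x-axis; with |GQ| = 29.2, Q = (-23.518, -38.836). ∠GQB = 62.5° gives QB at 101.70° from the x-axis; with |QB| = 18.2, B = (-27.209, -21.014). QB is perpendicular to BU, so BU runs at 11.700°; with |BU| = 22.6, U = (-5.0785, -16.431). ∠BUW = 48.9° gives UW at -119.40° from the x-axis; with |UW| = 10.2, W = (-10.086, -25.317). Then |TW| = |W − T| = 27.252.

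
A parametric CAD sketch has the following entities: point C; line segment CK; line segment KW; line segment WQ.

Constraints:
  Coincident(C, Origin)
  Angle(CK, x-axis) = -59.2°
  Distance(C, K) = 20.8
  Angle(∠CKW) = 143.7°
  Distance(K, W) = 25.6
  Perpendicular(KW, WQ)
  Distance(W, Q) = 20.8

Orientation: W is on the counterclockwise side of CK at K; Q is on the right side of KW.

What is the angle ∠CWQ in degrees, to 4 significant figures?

106.2°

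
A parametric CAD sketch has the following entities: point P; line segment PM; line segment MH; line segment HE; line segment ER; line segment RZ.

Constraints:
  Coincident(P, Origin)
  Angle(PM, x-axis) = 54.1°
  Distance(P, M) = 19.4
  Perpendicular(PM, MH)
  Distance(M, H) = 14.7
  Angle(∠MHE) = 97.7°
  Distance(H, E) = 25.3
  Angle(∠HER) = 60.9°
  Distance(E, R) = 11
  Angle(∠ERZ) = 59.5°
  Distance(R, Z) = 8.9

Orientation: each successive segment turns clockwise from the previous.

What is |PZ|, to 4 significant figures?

15.34

∠HER = 60.9° gives ER at 122.7° from the x-axis; with |ER| = 11.0, R = (5.385, -5.945). ∠ERZ = 59.5° gives RZ at 2.200° from the x-axis; with |RZ| = 8.9, Z = (14.28, -5.604). Then |PZ| = |Z − P| = 15.34.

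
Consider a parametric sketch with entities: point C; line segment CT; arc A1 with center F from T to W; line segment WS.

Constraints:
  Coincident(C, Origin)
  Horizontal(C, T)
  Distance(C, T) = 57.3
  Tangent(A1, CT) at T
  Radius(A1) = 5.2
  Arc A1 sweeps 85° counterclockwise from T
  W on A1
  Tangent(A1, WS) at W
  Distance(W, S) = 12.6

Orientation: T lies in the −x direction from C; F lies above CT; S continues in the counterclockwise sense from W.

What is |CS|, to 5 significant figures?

53.874

C is at the origin; CT is horizontal with |CT| = 57.3 and T on the −x side, so T = (-57.300, 0.0000). Since A1 is tangent to CT there, FT ⟂ CT, so F = T + (0, 5.2) = (-57.300, 5.2000). On A1, T sits at bearing -90° from F; an 85° counterclockwise sweep puts W at bearing -5°, so W = F + 5.2·(cos -5°, sin -5°) = (-52.120, 4.7468). Tangency of A1 to WS means the radius FW is perpendicular to WS, so WS runs along (−sin -5°, cos -5°); with |WS| = 12.6, S = (-51.022, 17.299). Then |CS| = |S − C| = 53.874.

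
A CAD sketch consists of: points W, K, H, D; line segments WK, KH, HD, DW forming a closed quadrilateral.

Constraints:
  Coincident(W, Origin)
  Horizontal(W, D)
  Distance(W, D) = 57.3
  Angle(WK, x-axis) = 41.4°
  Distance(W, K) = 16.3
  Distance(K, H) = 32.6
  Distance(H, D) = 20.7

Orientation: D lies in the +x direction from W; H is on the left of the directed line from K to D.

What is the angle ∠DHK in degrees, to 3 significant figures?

119°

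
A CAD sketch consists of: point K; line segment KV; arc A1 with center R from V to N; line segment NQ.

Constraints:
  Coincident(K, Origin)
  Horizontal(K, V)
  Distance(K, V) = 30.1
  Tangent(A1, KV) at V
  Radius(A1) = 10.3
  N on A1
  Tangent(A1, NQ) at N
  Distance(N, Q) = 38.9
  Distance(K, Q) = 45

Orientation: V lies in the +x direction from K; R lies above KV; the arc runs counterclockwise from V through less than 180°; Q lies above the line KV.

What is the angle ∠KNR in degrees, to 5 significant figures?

21.666°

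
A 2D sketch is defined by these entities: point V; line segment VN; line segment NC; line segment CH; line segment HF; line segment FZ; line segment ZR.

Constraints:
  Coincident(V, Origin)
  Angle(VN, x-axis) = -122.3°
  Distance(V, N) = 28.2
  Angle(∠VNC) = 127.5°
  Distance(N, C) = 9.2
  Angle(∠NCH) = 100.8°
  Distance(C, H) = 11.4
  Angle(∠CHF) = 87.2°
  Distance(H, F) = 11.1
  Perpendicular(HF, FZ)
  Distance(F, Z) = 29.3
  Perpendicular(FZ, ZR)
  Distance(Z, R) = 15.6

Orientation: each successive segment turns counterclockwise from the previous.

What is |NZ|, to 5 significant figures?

16.695

V is at the origin; VN runs at -122.3° with length 28.2, so N = (-15.069, -23.836). ∠VNC = 127.5° gives NC at -69.800° from the x-axis; with |NC| = 9.2, C = (-11.892, -32.471). ∠NCH = 100.8° gives CH at 9.4000° from the x-axis; with |CH| = 11.4, H = (-0.64507, -30.609). ∠CHF = 87.2° gives HF at 102.20° from the x-axis; with |HF| = 11.1, F = (-2.9908, -19.759). HF is perpendicular to FZ, so FZ runs at -167.80°; with |FZ| = 29.3, Z = (-31.629, -25.951). Then |NZ| = |Z − N| = 16.695.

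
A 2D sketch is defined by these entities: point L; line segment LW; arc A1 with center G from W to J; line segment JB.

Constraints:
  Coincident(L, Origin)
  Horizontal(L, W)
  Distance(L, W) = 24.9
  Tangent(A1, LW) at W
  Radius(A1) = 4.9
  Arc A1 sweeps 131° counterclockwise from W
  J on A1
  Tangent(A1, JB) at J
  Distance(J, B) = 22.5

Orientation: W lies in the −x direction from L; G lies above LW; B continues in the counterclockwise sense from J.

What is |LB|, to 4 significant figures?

43.85

L is at the origin; L and W share the same y with |LW| = 24.9 and W on the −x side, so W = (-24.90, 0.000). Tangency of A1 to LW means the radius GW is perpendicular to LW, so G = W + (0, 4.9) = (-24.90, 4.900). On A1, W sits at bearing -90° from G; a 131° counterclockwise sweep puts J at bearing 41°, so J = G + 4.9·(cos 41°, sin 41°) = (-21.20, 8.115). The tangent condition forces GJ to be normal to JB, so JB runs along (−sin 41°, cos 41°); with |JB| = 22.5, B = (-35.96, 25.10). Then |LB| = |B − L| = 43.85.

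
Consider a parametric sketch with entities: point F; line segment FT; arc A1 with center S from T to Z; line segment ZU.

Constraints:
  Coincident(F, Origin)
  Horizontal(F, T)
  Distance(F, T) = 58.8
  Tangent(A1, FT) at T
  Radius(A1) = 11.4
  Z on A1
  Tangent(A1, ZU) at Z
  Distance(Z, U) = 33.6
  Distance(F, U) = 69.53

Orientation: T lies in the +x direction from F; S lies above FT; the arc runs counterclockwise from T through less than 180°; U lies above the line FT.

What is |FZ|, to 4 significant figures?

70.78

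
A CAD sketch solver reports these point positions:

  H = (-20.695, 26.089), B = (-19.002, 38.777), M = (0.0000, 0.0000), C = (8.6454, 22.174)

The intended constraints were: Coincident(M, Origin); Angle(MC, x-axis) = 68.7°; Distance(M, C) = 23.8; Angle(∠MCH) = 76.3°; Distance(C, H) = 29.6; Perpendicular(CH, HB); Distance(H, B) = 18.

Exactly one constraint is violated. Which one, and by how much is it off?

Distance(H, B) = 18 — off by 5.20.

M = (0.00, 0.00) ✓; MC at 68.70° ✓; |MC| = 23.80 ✓; ∠MCH = 76.30° ✓; |CH| = 29.60 ✓; ∠(CH, HB) = 90.00° ✓; |HB| = 12.80 ✗.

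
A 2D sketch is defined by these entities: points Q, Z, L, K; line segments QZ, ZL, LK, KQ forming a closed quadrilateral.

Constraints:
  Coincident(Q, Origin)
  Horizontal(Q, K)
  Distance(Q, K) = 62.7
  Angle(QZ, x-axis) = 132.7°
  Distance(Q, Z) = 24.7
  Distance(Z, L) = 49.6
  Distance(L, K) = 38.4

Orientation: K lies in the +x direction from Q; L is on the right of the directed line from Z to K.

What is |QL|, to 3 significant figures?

26.5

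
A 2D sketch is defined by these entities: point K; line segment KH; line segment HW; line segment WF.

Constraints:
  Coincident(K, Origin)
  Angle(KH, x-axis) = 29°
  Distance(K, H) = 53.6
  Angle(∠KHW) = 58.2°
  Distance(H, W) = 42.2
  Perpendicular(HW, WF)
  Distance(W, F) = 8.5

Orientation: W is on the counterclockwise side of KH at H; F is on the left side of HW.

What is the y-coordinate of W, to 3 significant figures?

46.6

K is at the origin; KH runs at 29.0° with length 53.6, so H = 53.6·(cos 29.0°, sin 29.0°) = (46.9, 26.0). ∠KHW = 58.2°, so HW runs at 29.0° + (180° − 58.2°) = 151° from the x-axis; with |HW| = 42.2, W = H + 42.2·(cos 151°, sin 151°) = (10.0, 46.6). So W.y = 46.6.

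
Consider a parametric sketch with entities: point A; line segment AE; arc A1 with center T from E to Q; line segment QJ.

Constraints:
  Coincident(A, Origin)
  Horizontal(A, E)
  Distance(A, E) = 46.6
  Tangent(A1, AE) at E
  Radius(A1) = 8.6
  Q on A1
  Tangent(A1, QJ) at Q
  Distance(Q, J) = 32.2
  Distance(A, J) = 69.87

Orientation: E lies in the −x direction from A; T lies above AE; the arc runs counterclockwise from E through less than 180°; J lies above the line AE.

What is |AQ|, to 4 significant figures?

41.61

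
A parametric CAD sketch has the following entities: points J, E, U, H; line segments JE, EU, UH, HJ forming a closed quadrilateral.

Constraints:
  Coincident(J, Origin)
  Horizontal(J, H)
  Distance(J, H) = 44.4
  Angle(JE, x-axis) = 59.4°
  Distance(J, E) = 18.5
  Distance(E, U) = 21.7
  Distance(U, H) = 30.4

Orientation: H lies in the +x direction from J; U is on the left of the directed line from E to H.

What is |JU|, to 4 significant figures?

38.68

J is at the origin; JH is horizontal with |JH| = 44.4 and H in +x, so H = (44.4, 0). JE runs at 59.4° with |JE| = 18.5, so E = (9.417, 15.92). U is determined by |EU| = 21.7 and |UH| = 30.4 together: it lies at the intersection of circle(E, 21.7) and circle(H, 30.4). With |EH| = 38.44, the foot of the radical line on EH is 13.32 from E and the perpendicular offset is √(21.7² − 13.32²) = 17.13. Taking the left-of-EH solution: U = (28.64, 25.99).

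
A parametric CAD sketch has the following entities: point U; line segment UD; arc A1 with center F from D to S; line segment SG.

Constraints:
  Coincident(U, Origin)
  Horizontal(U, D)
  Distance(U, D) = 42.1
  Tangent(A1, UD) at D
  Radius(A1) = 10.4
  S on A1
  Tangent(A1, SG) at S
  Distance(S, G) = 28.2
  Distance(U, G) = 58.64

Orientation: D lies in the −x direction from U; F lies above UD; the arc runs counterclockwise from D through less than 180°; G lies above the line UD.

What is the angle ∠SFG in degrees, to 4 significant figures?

69.76°

Checks: |FS| = 10.40 ✓; ∠(FS, SG) = 90.00° ✓; |SG| = 28.20 ✓; |UG| = 58.64 ✓.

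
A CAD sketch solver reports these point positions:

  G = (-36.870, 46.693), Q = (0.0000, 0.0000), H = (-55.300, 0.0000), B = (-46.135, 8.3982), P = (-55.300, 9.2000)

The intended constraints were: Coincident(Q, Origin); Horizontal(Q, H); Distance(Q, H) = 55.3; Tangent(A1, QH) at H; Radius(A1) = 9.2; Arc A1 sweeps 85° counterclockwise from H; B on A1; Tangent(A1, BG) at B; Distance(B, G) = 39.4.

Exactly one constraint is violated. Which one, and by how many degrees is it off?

Tangent(A1, BG) at B — off by 8.60°.

Q = (0.00, 0.00) ✓; Q.y = 0.00, H.y = 0.00 ✓; |QH| = 55.30 ✓; ∠(PH, HQ) = 90.00° ✓; |PH| = 9.200 ✓; bearing(P→B) − bearing(P→H) = 85.00° ✓; |PB| = 9.200 ✓; ∠(PB, BG) = 98.60° ✗; |BG| = 39.40 ✓.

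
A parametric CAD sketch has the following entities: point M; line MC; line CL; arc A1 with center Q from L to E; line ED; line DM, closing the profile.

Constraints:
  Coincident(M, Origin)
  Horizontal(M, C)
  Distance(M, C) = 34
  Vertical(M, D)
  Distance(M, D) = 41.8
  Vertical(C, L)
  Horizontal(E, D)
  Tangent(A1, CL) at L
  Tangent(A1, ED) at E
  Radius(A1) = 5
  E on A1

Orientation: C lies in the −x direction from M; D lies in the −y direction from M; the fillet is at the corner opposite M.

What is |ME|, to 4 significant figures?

50.87

M is at the origin; M and C share the same y with |MC| = 34.0 and C on the −x side, so C = (-34.00, 0.000). M and D share the same x with |MD| = 41.8 and D on the −y side, so D = (0.000, -41.80). The virtual corner opposite M is at (-34.00, -41.80). Tangency of A1 to CL means the radius QL is perpendicular to CL and the tangent condition forces QE to be normal to ED, with radius 5.0, so the center Q sits 5.0 in from both sides at Q = (-29.00, -36.80). That places the tangent points at L = (-34.00, -36.80) on CL and E = (-29.00, -41.80) on ED. Then |ME| = |E − M| = 50.87.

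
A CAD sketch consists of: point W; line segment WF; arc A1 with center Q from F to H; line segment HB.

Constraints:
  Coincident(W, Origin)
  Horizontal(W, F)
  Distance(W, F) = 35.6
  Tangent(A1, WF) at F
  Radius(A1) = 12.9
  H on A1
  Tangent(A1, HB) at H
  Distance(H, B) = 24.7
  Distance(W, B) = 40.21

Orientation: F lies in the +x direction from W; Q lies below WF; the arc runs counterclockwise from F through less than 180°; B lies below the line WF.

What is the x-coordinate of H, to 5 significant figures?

22.848

Checks: W.y = 0.00, F.y = 0.00 ✓; |QH| = 12.90 ✓; ∠(QH, HB) = 90.00° ✓; |HB| = 24.70 ✓; |WB| = 40.21 ✓.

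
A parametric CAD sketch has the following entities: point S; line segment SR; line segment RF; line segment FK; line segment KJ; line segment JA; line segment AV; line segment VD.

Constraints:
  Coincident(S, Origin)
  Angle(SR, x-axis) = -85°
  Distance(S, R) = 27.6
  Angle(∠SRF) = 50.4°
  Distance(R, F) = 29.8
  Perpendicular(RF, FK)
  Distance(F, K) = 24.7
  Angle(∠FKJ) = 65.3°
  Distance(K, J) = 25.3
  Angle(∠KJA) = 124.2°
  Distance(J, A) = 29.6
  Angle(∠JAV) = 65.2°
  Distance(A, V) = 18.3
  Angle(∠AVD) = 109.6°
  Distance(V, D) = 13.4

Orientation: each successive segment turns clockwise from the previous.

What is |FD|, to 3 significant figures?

9.73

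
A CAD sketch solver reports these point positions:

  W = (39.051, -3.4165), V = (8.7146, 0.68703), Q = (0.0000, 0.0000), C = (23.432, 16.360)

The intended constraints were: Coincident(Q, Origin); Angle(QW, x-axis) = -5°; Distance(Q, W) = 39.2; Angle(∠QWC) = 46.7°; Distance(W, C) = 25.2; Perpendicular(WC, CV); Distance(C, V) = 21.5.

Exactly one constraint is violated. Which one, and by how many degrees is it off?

Perpendicular(WC, CV) — off by 8.50°.

Q = (0.00, 0.00) ✓; QW at -5.000° ✓; |QW| = 39.20 ✓; ∠QWC = 46.70° ✓; |WC| = 25.20 ✓; ∠(WC, CV) = 98.50° ✗; |CV| = 21.50 ✓.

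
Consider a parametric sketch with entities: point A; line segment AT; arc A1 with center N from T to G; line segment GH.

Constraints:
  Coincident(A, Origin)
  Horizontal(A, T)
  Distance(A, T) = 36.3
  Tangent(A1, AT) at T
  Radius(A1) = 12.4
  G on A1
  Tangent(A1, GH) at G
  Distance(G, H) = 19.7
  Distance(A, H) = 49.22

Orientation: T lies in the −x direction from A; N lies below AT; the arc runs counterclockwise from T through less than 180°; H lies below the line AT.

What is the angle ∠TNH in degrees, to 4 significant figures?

174.4°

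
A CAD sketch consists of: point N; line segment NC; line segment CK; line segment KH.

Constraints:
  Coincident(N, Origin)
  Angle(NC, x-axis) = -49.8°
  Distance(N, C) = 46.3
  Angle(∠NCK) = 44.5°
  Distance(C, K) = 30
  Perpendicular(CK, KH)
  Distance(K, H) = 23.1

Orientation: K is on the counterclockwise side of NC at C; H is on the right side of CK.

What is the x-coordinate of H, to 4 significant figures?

55.17

N is at the origin; NC runs at -49.8° with length 46.3, so C = 46.3·(cos -49.8°, sin -49.8°) = (29.88, -35.36). ∠NCK = 44.5°, so CK runs at -49.8° + (180° − 44.5°) = 85.70° from the x-axis; with |CK| = 30.0, K = C + 30.0·(cos 85.70°, sin 85.70°) = (32.13, -5.448). CK ⟂ KH; with |KH| = 23.1 on the right of CK, H = K + 23.1·(0.9972, -0.07498) = (55.17, -7.180). So H.x = 55.17.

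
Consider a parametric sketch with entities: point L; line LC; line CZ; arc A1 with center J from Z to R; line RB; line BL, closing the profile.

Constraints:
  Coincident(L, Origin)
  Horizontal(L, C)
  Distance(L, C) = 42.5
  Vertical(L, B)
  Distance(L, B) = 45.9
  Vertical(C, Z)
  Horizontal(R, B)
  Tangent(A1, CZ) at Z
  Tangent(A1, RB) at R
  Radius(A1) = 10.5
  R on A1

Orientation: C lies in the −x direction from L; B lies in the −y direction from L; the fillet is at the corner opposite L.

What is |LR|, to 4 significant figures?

55.95

The virtual corner opposite L is at (-42.50, -45.90). Since A1 is tangent to CZ there, JZ ⟂ CZ and tangency of A1 to RB means the radius JR is perpendicular to RB, with radius 10.5, so the center J sits 10.5 in from both sides at J = (-32.00, -35.40). That places the tangent points at Z = (-42.50, -35.40) on CZ and R = (-32.00, -45.90) on RB. Then |LR| = |R − L| = 55.95.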